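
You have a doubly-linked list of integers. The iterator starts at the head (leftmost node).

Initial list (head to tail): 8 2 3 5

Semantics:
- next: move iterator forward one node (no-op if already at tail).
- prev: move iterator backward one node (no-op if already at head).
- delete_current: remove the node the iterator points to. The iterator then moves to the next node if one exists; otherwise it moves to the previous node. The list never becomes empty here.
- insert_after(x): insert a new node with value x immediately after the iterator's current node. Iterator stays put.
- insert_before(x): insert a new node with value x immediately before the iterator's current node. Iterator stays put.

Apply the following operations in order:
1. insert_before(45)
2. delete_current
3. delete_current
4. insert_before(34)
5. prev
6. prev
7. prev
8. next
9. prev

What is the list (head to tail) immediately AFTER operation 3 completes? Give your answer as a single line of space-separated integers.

Answer: 45 3 5

Derivation:
After 1 (insert_before(45)): list=[45, 8, 2, 3, 5] cursor@8
After 2 (delete_current): list=[45, 2, 3, 5] cursor@2
After 3 (delete_current): list=[45, 3, 5] cursor@3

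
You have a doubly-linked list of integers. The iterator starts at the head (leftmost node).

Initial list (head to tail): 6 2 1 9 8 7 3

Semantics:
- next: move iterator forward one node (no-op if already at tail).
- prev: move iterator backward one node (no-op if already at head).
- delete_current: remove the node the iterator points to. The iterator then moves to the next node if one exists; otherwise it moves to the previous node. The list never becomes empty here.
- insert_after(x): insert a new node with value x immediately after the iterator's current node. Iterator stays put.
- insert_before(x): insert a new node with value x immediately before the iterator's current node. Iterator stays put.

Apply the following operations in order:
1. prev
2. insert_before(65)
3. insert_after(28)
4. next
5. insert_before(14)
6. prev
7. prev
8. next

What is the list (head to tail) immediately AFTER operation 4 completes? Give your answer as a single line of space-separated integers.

Answer: 65 6 28 2 1 9 8 7 3

Derivation:
After 1 (prev): list=[6, 2, 1, 9, 8, 7, 3] cursor@6
After 2 (insert_before(65)): list=[65, 6, 2, 1, 9, 8, 7, 3] cursor@6
After 3 (insert_after(28)): list=[65, 6, 28, 2, 1, 9, 8, 7, 3] cursor@6
After 4 (next): list=[65, 6, 28, 2, 1, 9, 8, 7, 3] cursor@28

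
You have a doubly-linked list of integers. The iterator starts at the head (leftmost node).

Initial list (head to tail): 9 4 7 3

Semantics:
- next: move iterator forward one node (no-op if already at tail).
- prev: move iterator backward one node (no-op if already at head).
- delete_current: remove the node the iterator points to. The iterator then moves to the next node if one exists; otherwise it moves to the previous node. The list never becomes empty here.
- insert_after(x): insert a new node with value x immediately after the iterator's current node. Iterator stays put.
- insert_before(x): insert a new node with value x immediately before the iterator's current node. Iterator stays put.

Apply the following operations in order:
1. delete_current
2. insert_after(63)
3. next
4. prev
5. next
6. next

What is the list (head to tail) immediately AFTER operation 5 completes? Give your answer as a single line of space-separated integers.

After 1 (delete_current): list=[4, 7, 3] cursor@4
After 2 (insert_after(63)): list=[4, 63, 7, 3] cursor@4
After 3 (next): list=[4, 63, 7, 3] cursor@63
After 4 (prev): list=[4, 63, 7, 3] cursor@4
After 5 (next): list=[4, 63, 7, 3] cursor@63

Answer: 4 63 7 3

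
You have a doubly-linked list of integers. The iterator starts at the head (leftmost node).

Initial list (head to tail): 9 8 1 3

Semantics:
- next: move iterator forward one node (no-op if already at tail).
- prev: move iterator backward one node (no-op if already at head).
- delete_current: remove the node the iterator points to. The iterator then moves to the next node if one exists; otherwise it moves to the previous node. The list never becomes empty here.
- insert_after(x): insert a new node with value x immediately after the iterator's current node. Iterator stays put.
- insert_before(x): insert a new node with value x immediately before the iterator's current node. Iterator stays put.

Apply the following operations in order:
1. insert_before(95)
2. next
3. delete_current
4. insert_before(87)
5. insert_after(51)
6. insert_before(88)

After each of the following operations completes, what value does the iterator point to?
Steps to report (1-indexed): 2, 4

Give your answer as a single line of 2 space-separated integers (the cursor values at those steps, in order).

After 1 (insert_before(95)): list=[95, 9, 8, 1, 3] cursor@9
After 2 (next): list=[95, 9, 8, 1, 3] cursor@8
After 3 (delete_current): list=[95, 9, 1, 3] cursor@1
After 4 (insert_before(87)): list=[95, 9, 87, 1, 3] cursor@1
After 5 (insert_after(51)): list=[95, 9, 87, 1, 51, 3] cursor@1
After 6 (insert_before(88)): list=[95, 9, 87, 88, 1, 51, 3] cursor@1

Answer: 8 1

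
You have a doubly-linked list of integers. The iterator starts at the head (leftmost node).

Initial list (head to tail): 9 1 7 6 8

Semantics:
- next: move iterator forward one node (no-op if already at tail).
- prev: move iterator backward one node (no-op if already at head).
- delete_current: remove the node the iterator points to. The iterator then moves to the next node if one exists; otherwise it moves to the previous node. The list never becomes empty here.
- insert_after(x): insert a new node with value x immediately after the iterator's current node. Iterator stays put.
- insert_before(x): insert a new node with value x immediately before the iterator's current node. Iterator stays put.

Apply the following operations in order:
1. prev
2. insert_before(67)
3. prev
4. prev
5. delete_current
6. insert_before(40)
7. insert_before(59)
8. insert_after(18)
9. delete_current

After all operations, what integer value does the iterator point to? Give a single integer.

Answer: 18

Derivation:
After 1 (prev): list=[9, 1, 7, 6, 8] cursor@9
After 2 (insert_before(67)): list=[67, 9, 1, 7, 6, 8] cursor@9
After 3 (prev): list=[67, 9, 1, 7, 6, 8] cursor@67
After 4 (prev): list=[67, 9, 1, 7, 6, 8] cursor@67
After 5 (delete_current): list=[9, 1, 7, 6, 8] cursor@9
After 6 (insert_before(40)): list=[40, 9, 1, 7, 6, 8] cursor@9
After 7 (insert_before(59)): list=[40, 59, 9, 1, 7, 6, 8] cursor@9
After 8 (insert_after(18)): list=[40, 59, 9, 18, 1, 7, 6, 8] cursor@9
After 9 (delete_current): list=[40, 59, 18, 1, 7, 6, 8] cursor@18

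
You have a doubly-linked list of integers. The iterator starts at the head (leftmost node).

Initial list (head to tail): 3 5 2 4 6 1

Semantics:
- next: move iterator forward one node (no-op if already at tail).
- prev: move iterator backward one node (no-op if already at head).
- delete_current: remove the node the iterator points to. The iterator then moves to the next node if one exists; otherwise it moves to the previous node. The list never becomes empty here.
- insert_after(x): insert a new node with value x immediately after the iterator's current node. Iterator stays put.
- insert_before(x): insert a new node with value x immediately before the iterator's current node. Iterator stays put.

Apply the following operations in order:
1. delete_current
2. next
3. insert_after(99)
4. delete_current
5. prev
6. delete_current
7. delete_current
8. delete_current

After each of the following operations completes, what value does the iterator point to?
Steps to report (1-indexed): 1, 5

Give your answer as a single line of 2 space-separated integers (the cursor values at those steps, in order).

After 1 (delete_current): list=[5, 2, 4, 6, 1] cursor@5
After 2 (next): list=[5, 2, 4, 6, 1] cursor@2
After 3 (insert_after(99)): list=[5, 2, 99, 4, 6, 1] cursor@2
After 4 (delete_current): list=[5, 99, 4, 6, 1] cursor@99
After 5 (prev): list=[5, 99, 4, 6, 1] cursor@5
After 6 (delete_current): list=[99, 4, 6, 1] cursor@99
After 7 (delete_current): list=[4, 6, 1] cursor@4
After 8 (delete_current): list=[6, 1] cursor@6

Answer: 5 5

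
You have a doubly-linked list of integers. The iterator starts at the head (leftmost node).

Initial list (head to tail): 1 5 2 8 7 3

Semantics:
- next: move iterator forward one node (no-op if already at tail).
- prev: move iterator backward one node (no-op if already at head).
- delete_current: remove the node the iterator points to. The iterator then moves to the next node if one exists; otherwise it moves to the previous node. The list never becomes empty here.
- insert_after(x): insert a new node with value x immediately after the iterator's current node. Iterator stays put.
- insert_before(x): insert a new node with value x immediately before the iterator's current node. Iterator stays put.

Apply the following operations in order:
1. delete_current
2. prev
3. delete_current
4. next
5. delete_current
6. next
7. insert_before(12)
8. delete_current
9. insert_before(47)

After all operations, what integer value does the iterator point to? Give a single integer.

Answer: 12

Derivation:
After 1 (delete_current): list=[5, 2, 8, 7, 3] cursor@5
After 2 (prev): list=[5, 2, 8, 7, 3] cursor@5
After 3 (delete_current): list=[2, 8, 7, 3] cursor@2
After 4 (next): list=[2, 8, 7, 3] cursor@8
After 5 (delete_current): list=[2, 7, 3] cursor@7
After 6 (next): list=[2, 7, 3] cursor@3
After 7 (insert_before(12)): list=[2, 7, 12, 3] cursor@3
After 8 (delete_current): list=[2, 7, 12] cursor@12
After 9 (insert_before(47)): list=[2, 7, 47, 12] cursor@12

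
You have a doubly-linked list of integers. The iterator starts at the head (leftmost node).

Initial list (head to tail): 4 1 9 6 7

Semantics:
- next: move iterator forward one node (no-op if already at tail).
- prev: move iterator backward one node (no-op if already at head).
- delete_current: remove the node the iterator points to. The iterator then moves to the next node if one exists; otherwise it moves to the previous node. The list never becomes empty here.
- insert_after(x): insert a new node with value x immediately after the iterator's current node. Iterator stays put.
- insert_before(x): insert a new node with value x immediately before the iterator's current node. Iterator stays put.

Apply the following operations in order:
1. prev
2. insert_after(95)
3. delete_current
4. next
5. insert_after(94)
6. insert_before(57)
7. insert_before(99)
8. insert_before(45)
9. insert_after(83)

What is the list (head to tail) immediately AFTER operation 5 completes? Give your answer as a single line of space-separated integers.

Answer: 95 1 94 9 6 7

Derivation:
After 1 (prev): list=[4, 1, 9, 6, 7] cursor@4
After 2 (insert_after(95)): list=[4, 95, 1, 9, 6, 7] cursor@4
After 3 (delete_current): list=[95, 1, 9, 6, 7] cursor@95
After 4 (next): list=[95, 1, 9, 6, 7] cursor@1
After 5 (insert_after(94)): list=[95, 1, 94, 9, 6, 7] cursor@1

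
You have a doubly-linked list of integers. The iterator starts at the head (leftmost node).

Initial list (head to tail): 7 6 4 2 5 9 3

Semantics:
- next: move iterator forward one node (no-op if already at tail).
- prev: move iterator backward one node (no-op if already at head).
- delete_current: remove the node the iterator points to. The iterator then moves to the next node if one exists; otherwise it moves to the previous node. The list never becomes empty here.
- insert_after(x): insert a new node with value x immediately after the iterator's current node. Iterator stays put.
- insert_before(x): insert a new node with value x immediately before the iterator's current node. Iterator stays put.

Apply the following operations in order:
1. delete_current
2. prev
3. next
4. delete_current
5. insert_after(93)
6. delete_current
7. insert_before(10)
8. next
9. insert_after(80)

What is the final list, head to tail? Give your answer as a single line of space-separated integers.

Answer: 6 10 93 5 80 9 3

Derivation:
After 1 (delete_current): list=[6, 4, 2, 5, 9, 3] cursor@6
After 2 (prev): list=[6, 4, 2, 5, 9, 3] cursor@6
After 3 (next): list=[6, 4, 2, 5, 9, 3] cursor@4
After 4 (delete_current): list=[6, 2, 5, 9, 3] cursor@2
After 5 (insert_after(93)): list=[6, 2, 93, 5, 9, 3] cursor@2
After 6 (delete_current): list=[6, 93, 5, 9, 3] cursor@93
After 7 (insert_before(10)): list=[6, 10, 93, 5, 9, 3] cursor@93
After 8 (next): list=[6, 10, 93, 5, 9, 3] cursor@5
After 9 (insert_after(80)): list=[6, 10, 93, 5, 80, 9, 3] cursor@5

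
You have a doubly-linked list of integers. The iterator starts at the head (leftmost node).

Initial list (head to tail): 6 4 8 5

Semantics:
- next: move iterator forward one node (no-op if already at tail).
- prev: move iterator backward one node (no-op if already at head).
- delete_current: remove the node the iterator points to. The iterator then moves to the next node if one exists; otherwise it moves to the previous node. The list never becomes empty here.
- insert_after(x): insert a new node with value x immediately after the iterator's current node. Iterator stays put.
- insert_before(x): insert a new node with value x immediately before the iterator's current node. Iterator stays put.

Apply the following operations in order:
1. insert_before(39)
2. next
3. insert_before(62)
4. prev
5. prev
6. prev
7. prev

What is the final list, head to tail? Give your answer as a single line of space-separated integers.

Answer: 39 6 62 4 8 5

Derivation:
After 1 (insert_before(39)): list=[39, 6, 4, 8, 5] cursor@6
After 2 (next): list=[39, 6, 4, 8, 5] cursor@4
After 3 (insert_before(62)): list=[39, 6, 62, 4, 8, 5] cursor@4
After 4 (prev): list=[39, 6, 62, 4, 8, 5] cursor@62
After 5 (prev): list=[39, 6, 62, 4, 8, 5] cursor@6
After 6 (prev): list=[39, 6, 62, 4, 8, 5] cursor@39
After 7 (prev): list=[39, 6, 62, 4, 8, 5] cursor@39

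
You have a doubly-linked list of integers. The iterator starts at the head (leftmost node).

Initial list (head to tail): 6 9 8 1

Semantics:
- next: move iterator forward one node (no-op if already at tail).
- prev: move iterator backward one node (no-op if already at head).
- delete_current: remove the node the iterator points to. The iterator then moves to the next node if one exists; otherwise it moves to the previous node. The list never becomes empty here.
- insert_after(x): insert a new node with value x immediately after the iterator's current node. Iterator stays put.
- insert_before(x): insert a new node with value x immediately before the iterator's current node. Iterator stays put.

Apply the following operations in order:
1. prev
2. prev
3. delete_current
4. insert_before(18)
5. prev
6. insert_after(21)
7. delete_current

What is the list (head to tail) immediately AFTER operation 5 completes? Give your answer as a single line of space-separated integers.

After 1 (prev): list=[6, 9, 8, 1] cursor@6
After 2 (prev): list=[6, 9, 8, 1] cursor@6
After 3 (delete_current): list=[9, 8, 1] cursor@9
After 4 (insert_before(18)): list=[18, 9, 8, 1] cursor@9
After 5 (prev): list=[18, 9, 8, 1] cursor@18

Answer: 18 9 8 1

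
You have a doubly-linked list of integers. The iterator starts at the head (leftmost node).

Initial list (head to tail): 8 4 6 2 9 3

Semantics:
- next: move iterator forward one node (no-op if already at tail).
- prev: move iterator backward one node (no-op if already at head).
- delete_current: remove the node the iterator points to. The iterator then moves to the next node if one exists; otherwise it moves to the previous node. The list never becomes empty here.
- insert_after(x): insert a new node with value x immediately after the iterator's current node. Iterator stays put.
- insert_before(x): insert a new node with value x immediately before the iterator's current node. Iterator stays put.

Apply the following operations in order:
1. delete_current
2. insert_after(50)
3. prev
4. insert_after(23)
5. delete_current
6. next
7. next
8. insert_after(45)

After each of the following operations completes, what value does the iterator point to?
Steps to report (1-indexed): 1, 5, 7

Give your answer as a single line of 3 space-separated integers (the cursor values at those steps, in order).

Answer: 4 23 6

Derivation:
After 1 (delete_current): list=[4, 6, 2, 9, 3] cursor@4
After 2 (insert_after(50)): list=[4, 50, 6, 2, 9, 3] cursor@4
After 3 (prev): list=[4, 50, 6, 2, 9, 3] cursor@4
After 4 (insert_after(23)): list=[4, 23, 50, 6, 2, 9, 3] cursor@4
After 5 (delete_current): list=[23, 50, 6, 2, 9, 3] cursor@23
After 6 (next): list=[23, 50, 6, 2, 9, 3] cursor@50
After 7 (next): list=[23, 50, 6, 2, 9, 3] cursor@6
After 8 (insert_after(45)): list=[23, 50, 6, 45, 2, 9, 3] cursor@6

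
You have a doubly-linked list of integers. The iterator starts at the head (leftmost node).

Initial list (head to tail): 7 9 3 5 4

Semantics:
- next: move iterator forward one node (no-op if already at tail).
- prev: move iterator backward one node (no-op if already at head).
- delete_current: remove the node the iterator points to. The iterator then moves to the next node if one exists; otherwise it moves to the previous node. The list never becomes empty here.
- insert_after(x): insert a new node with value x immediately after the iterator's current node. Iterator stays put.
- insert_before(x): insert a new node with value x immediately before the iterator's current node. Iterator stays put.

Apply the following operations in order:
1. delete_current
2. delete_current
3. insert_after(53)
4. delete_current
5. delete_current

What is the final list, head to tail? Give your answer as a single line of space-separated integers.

Answer: 5 4

Derivation:
After 1 (delete_current): list=[9, 3, 5, 4] cursor@9
After 2 (delete_current): list=[3, 5, 4] cursor@3
After 3 (insert_after(53)): list=[3, 53, 5, 4] cursor@3
After 4 (delete_current): list=[53, 5, 4] cursor@53
After 5 (delete_current): list=[5, 4] cursor@5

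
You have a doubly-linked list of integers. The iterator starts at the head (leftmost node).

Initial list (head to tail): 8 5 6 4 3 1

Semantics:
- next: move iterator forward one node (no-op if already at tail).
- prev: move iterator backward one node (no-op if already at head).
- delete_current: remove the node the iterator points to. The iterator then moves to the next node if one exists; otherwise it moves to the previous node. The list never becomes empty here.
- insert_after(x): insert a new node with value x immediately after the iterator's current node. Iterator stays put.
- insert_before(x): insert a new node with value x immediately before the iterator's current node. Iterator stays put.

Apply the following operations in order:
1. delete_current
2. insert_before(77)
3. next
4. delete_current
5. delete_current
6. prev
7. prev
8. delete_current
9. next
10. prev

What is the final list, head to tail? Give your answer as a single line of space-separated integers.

Answer: 5 3 1

Derivation:
After 1 (delete_current): list=[5, 6, 4, 3, 1] cursor@5
After 2 (insert_before(77)): list=[77, 5, 6, 4, 3, 1] cursor@5
After 3 (next): list=[77, 5, 6, 4, 3, 1] cursor@6
After 4 (delete_current): list=[77, 5, 4, 3, 1] cursor@4
After 5 (delete_current): list=[77, 5, 3, 1] cursor@3
After 6 (prev): list=[77, 5, 3, 1] cursor@5
After 7 (prev): list=[77, 5, 3, 1] cursor@77
After 8 (delete_current): list=[5, 3, 1] cursor@5
After 9 (next): list=[5, 3, 1] cursor@3
After 10 (prev): list=[5, 3, 1] cursor@5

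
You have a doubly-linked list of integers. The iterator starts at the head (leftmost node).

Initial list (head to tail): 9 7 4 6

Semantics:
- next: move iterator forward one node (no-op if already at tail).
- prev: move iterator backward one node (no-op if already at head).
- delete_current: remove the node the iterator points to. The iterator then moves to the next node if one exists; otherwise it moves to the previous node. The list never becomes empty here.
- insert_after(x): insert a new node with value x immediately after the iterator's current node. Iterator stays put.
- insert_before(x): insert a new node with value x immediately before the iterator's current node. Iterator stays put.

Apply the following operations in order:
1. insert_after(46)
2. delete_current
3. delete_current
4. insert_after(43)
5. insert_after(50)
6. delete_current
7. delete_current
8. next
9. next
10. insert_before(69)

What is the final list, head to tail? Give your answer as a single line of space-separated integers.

Answer: 43 4 69 6

Derivation:
After 1 (insert_after(46)): list=[9, 46, 7, 4, 6] cursor@9
After 2 (delete_current): list=[46, 7, 4, 6] cursor@46
After 3 (delete_current): list=[7, 4, 6] cursor@7
After 4 (insert_after(43)): list=[7, 43, 4, 6] cursor@7
After 5 (insert_after(50)): list=[7, 50, 43, 4, 6] cursor@7
After 6 (delete_current): list=[50, 43, 4, 6] cursor@50
After 7 (delete_current): list=[43, 4, 6] cursor@43
After 8 (next): list=[43, 4, 6] cursor@4
After 9 (next): list=[43, 4, 6] cursor@6
After 10 (insert_before(69)): list=[43, 4, 69, 6] cursor@6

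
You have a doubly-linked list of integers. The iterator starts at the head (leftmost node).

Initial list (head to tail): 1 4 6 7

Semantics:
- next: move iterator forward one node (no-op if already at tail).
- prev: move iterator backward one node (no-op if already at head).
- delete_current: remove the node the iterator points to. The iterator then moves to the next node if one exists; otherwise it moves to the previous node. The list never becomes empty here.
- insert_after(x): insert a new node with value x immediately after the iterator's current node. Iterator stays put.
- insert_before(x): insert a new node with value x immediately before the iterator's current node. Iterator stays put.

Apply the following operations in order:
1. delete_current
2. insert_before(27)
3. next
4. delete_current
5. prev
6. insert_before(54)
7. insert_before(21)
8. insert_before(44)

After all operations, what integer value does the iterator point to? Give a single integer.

After 1 (delete_current): list=[4, 6, 7] cursor@4
After 2 (insert_before(27)): list=[27, 4, 6, 7] cursor@4
After 3 (next): list=[27, 4, 6, 7] cursor@6
After 4 (delete_current): list=[27, 4, 7] cursor@7
After 5 (prev): list=[27, 4, 7] cursor@4
After 6 (insert_before(54)): list=[27, 54, 4, 7] cursor@4
After 7 (insert_before(21)): list=[27, 54, 21, 4, 7] cursor@4
After 8 (insert_before(44)): list=[27, 54, 21, 44, 4, 7] cursor@4

Answer: 4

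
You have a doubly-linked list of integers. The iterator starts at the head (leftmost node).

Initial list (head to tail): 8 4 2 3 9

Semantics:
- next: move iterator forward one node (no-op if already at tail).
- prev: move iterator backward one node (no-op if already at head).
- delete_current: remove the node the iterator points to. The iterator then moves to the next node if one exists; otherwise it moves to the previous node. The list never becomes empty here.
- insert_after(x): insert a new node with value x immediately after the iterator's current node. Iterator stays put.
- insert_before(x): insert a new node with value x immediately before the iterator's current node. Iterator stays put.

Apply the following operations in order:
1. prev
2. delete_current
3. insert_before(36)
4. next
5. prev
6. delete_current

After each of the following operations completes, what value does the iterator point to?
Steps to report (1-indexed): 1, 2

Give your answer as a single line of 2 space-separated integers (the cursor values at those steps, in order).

After 1 (prev): list=[8, 4, 2, 3, 9] cursor@8
After 2 (delete_current): list=[4, 2, 3, 9] cursor@4
After 3 (insert_before(36)): list=[36, 4, 2, 3, 9] cursor@4
After 4 (next): list=[36, 4, 2, 3, 9] cursor@2
After 5 (prev): list=[36, 4, 2, 3, 9] cursor@4
After 6 (delete_current): list=[36, 2, 3, 9] cursor@2

Answer: 8 4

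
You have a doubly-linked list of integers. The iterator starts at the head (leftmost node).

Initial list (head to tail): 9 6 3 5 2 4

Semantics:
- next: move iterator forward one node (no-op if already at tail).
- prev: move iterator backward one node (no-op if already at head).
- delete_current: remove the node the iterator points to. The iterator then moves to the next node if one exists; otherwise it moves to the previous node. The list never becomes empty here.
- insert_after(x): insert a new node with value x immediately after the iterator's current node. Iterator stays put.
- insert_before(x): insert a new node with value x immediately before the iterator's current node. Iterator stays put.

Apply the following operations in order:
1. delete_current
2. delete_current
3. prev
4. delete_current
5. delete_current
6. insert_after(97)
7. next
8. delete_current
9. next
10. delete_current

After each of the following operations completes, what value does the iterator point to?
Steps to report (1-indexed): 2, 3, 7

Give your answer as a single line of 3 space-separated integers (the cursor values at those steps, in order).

Answer: 3 3 97

Derivation:
After 1 (delete_current): list=[6, 3, 5, 2, 4] cursor@6
After 2 (delete_current): list=[3, 5, 2, 4] cursor@3
After 3 (prev): list=[3, 5, 2, 4] cursor@3
After 4 (delete_current): list=[5, 2, 4] cursor@5
After 5 (delete_current): list=[2, 4] cursor@2
After 6 (insert_after(97)): list=[2, 97, 4] cursor@2
After 7 (next): list=[2, 97, 4] cursor@97
After 8 (delete_current): list=[2, 4] cursor@4
After 9 (next): list=[2, 4] cursor@4
After 10 (delete_current): list=[2] cursor@2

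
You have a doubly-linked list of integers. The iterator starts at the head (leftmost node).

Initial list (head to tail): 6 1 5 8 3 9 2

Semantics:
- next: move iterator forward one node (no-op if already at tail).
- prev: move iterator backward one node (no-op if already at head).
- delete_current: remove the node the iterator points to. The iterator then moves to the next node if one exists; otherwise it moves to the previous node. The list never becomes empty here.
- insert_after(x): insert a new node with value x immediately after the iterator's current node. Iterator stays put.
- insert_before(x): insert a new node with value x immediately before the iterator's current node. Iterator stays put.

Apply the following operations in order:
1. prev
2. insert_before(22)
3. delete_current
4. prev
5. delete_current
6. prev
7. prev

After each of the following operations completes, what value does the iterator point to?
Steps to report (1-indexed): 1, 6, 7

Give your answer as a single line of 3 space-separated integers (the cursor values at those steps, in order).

After 1 (prev): list=[6, 1, 5, 8, 3, 9, 2] cursor@6
After 2 (insert_before(22)): list=[22, 6, 1, 5, 8, 3, 9, 2] cursor@6
After 3 (delete_current): list=[22, 1, 5, 8, 3, 9, 2] cursor@1
After 4 (prev): list=[22, 1, 5, 8, 3, 9, 2] cursor@22
After 5 (delete_current): list=[1, 5, 8, 3, 9, 2] cursor@1
After 6 (prev): list=[1, 5, 8, 3, 9, 2] cursor@1
After 7 (prev): list=[1, 5, 8, 3, 9, 2] cursor@1

Answer: 6 1 1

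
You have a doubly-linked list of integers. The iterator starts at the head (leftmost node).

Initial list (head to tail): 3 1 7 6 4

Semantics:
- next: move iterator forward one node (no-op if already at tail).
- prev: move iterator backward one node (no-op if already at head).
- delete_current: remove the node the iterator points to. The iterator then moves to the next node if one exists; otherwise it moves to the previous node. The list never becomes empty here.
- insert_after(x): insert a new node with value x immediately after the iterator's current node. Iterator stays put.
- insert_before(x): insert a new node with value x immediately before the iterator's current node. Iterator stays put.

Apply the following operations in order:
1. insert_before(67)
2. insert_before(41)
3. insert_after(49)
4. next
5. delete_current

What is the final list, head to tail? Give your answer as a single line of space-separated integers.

Answer: 67 41 3 1 7 6 4

Derivation:
After 1 (insert_before(67)): list=[67, 3, 1, 7, 6, 4] cursor@3
After 2 (insert_before(41)): list=[67, 41, 3, 1, 7, 6, 4] cursor@3
After 3 (insert_after(49)): list=[67, 41, 3, 49, 1, 7, 6, 4] cursor@3
After 4 (next): list=[67, 41, 3, 49, 1, 7, 6, 4] cursor@49
After 5 (delete_current): list=[67, 41, 3, 1, 7, 6, 4] cursor@1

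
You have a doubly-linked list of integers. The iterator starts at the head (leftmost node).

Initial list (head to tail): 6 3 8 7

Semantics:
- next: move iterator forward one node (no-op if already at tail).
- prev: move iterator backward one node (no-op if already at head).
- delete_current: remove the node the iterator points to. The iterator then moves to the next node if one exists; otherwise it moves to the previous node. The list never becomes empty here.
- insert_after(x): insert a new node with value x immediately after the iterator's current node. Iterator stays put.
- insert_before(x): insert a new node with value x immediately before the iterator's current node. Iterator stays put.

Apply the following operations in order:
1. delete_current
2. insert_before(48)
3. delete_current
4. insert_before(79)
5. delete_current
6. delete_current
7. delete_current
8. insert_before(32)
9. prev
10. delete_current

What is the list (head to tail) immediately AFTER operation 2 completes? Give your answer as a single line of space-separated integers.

Answer: 48 3 8 7

Derivation:
After 1 (delete_current): list=[3, 8, 7] cursor@3
After 2 (insert_before(48)): list=[48, 3, 8, 7] cursor@3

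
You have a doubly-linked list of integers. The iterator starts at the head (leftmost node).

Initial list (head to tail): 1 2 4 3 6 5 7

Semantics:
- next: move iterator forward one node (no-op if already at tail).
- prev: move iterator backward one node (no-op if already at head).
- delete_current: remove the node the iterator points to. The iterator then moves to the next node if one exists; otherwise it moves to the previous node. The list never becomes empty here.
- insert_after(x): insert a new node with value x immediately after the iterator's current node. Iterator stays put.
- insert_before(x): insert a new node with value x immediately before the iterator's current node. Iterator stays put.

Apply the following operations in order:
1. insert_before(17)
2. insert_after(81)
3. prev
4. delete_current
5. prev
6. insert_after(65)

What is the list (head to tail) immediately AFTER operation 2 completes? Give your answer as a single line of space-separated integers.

After 1 (insert_before(17)): list=[17, 1, 2, 4, 3, 6, 5, 7] cursor@1
After 2 (insert_after(81)): list=[17, 1, 81, 2, 4, 3, 6, 5, 7] cursor@1

Answer: 17 1 81 2 4 3 6 5 7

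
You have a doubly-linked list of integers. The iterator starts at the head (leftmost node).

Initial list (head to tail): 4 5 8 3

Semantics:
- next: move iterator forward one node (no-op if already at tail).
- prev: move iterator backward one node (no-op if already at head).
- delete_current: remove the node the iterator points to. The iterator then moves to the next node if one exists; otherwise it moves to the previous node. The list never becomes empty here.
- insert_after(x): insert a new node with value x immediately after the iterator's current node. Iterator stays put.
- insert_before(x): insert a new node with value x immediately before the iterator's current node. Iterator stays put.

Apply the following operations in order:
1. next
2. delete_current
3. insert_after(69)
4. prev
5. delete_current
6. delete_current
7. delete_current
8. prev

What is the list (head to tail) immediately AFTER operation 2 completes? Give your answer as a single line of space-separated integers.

After 1 (next): list=[4, 5, 8, 3] cursor@5
After 2 (delete_current): list=[4, 8, 3] cursor@8

Answer: 4 8 3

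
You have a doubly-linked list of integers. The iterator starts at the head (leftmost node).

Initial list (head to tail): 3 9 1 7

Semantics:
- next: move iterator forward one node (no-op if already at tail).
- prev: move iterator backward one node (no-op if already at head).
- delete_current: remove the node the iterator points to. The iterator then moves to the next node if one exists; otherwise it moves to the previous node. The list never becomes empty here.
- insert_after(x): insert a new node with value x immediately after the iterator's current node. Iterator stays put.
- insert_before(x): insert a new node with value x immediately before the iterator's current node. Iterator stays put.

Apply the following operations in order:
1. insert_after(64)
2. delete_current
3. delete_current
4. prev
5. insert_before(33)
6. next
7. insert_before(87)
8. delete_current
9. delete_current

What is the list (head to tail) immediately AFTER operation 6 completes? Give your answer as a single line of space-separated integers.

After 1 (insert_after(64)): list=[3, 64, 9, 1, 7] cursor@3
After 2 (delete_current): list=[64, 9, 1, 7] cursor@64
After 3 (delete_current): list=[9, 1, 7] cursor@9
After 4 (prev): list=[9, 1, 7] cursor@9
After 5 (insert_before(33)): list=[33, 9, 1, 7] cursor@9
After 6 (next): list=[33, 9, 1, 7] cursor@1

Answer: 33 9 1 7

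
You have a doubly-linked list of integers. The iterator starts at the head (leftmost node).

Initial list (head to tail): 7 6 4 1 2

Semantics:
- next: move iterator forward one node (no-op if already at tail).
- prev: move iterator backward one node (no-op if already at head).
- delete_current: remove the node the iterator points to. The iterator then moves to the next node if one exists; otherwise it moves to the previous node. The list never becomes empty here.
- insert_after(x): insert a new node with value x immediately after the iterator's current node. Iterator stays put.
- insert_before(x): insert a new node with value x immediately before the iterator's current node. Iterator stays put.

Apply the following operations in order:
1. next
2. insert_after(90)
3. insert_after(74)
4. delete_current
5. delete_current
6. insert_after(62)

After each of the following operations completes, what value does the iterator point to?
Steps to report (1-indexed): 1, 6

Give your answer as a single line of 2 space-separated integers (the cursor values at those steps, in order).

After 1 (next): list=[7, 6, 4, 1, 2] cursor@6
After 2 (insert_after(90)): list=[7, 6, 90, 4, 1, 2] cursor@6
After 3 (insert_after(74)): list=[7, 6, 74, 90, 4, 1, 2] cursor@6
After 4 (delete_current): list=[7, 74, 90, 4, 1, 2] cursor@74
After 5 (delete_current): list=[7, 90, 4, 1, 2] cursor@90
After 6 (insert_after(62)): list=[7, 90, 62, 4, 1, 2] cursor@90

Answer: 6 90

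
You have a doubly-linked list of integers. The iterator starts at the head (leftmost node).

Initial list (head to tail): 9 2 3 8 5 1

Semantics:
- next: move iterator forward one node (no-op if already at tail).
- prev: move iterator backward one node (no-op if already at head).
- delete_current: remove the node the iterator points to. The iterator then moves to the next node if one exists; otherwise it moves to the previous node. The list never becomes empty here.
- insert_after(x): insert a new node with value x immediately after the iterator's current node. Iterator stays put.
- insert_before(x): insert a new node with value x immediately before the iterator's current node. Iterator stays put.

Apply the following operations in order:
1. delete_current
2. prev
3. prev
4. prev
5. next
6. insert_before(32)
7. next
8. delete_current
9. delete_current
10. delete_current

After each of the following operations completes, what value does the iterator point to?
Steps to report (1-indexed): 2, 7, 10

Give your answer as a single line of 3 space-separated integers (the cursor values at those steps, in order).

After 1 (delete_current): list=[2, 3, 8, 5, 1] cursor@2
After 2 (prev): list=[2, 3, 8, 5, 1] cursor@2
After 3 (prev): list=[2, 3, 8, 5, 1] cursor@2
After 4 (prev): list=[2, 3, 8, 5, 1] cursor@2
After 5 (next): list=[2, 3, 8, 5, 1] cursor@3
After 6 (insert_before(32)): list=[2, 32, 3, 8, 5, 1] cursor@3
After 7 (next): list=[2, 32, 3, 8, 5, 1] cursor@8
After 8 (delete_current): list=[2, 32, 3, 5, 1] cursor@5
After 9 (delete_current): list=[2, 32, 3, 1] cursor@1
After 10 (delete_current): list=[2, 32, 3] cursor@3

Answer: 2 8 3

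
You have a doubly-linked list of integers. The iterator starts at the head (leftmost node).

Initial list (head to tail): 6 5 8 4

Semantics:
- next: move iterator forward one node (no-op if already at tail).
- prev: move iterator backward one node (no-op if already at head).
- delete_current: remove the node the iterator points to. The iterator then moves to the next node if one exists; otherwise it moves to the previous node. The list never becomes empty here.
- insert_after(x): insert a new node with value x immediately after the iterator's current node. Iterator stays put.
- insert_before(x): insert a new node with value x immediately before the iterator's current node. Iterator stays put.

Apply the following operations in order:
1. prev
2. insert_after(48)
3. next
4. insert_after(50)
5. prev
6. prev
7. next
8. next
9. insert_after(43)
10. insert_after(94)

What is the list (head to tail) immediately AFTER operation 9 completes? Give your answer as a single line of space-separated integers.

Answer: 6 48 50 43 5 8 4

Derivation:
After 1 (prev): list=[6, 5, 8, 4] cursor@6
After 2 (insert_after(48)): list=[6, 48, 5, 8, 4] cursor@6
After 3 (next): list=[6, 48, 5, 8, 4] cursor@48
After 4 (insert_after(50)): list=[6, 48, 50, 5, 8, 4] cursor@48
After 5 (prev): list=[6, 48, 50, 5, 8, 4] cursor@6
After 6 (prev): list=[6, 48, 50, 5, 8, 4] cursor@6
After 7 (next): list=[6, 48, 50, 5, 8, 4] cursor@48
After 8 (next): list=[6, 48, 50, 5, 8, 4] cursor@50
After 9 (insert_after(43)): list=[6, 48, 50, 43, 5, 8, 4] cursor@50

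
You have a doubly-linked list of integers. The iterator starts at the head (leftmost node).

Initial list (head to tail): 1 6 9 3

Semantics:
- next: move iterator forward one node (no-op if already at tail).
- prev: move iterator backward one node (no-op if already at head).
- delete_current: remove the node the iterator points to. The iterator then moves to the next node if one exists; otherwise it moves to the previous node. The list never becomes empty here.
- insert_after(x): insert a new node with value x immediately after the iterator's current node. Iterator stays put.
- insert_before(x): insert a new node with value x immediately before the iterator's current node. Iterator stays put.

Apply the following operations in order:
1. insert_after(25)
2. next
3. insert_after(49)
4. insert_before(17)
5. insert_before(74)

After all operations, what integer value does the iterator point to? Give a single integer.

After 1 (insert_after(25)): list=[1, 25, 6, 9, 3] cursor@1
After 2 (next): list=[1, 25, 6, 9, 3] cursor@25
After 3 (insert_after(49)): list=[1, 25, 49, 6, 9, 3] cursor@25
After 4 (insert_before(17)): list=[1, 17, 25, 49, 6, 9, 3] cursor@25
After 5 (insert_before(74)): list=[1, 17, 74, 25, 49, 6, 9, 3] cursor@25

Answer: 25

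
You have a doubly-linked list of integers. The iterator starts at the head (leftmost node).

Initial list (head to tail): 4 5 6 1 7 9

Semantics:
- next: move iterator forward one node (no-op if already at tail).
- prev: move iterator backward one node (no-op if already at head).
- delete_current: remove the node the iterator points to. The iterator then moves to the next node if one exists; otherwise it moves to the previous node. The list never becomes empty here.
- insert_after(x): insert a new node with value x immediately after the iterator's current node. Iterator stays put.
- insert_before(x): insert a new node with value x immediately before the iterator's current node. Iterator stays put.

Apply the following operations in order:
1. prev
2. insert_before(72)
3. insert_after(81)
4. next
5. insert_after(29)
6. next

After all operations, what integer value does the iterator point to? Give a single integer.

Answer: 29

Derivation:
After 1 (prev): list=[4, 5, 6, 1, 7, 9] cursor@4
After 2 (insert_before(72)): list=[72, 4, 5, 6, 1, 7, 9] cursor@4
After 3 (insert_after(81)): list=[72, 4, 81, 5, 6, 1, 7, 9] cursor@4
After 4 (next): list=[72, 4, 81, 5, 6, 1, 7, 9] cursor@81
After 5 (insert_after(29)): list=[72, 4, 81, 29, 5, 6, 1, 7, 9] cursor@81
After 6 (next): list=[72, 4, 81, 29, 5, 6, 1, 7, 9] cursor@29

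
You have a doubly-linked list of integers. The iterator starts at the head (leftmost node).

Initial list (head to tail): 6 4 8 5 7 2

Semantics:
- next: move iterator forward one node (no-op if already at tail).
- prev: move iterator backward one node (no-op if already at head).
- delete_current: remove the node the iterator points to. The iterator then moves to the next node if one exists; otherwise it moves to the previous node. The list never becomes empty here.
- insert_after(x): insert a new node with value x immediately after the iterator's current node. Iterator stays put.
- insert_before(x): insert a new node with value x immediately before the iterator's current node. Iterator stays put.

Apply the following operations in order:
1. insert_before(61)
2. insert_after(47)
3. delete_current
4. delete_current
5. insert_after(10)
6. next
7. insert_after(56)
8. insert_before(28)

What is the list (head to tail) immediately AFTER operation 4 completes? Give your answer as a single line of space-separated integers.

After 1 (insert_before(61)): list=[61, 6, 4, 8, 5, 7, 2] cursor@6
After 2 (insert_after(47)): list=[61, 6, 47, 4, 8, 5, 7, 2] cursor@6
After 3 (delete_current): list=[61, 47, 4, 8, 5, 7, 2] cursor@47
After 4 (delete_current): list=[61, 4, 8, 5, 7, 2] cursor@4

Answer: 61 4 8 5 7 2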